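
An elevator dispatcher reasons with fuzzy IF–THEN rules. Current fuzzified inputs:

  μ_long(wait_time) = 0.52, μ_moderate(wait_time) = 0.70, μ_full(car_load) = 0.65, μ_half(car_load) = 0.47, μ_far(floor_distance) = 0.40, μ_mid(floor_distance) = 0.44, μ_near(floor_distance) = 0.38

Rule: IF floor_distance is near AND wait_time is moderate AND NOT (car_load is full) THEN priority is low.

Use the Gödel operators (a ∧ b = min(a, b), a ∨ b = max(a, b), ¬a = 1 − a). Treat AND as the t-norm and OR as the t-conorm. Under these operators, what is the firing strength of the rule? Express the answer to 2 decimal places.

firing strength: near=0.38, moderate=0.70, ¬full=1−0.65=0.35; AND[min(a, b)] → w = 0.35

0.35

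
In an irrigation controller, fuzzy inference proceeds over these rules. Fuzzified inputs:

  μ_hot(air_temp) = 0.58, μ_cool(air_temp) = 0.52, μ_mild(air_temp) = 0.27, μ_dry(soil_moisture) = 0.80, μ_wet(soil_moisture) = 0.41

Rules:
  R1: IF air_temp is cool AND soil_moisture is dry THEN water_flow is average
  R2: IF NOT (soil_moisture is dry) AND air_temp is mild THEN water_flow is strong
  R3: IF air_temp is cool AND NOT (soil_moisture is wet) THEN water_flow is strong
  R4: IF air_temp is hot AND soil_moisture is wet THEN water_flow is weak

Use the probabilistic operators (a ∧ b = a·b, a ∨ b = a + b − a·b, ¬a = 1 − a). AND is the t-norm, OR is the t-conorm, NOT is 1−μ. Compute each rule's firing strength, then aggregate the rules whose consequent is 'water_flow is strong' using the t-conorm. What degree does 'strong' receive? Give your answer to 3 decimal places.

0.344

R1: cool=0.52, dry=0.80; AND[a·b] → w = 0.4160
R2: ¬dry=1−0.80=0.20, mild=0.27; AND[a·b] → w = 0.0540
R3: cool=0.52, ¬wet=1−0.41=0.59; AND[a·b] → w = 0.3068
R4: hot=0.58, wet=0.41; AND[a·b] → w = 0.2378
Rules with consequent 'strong': {R2, R3} → strengths 0.0540, 0.3068
Aggregate via t-conorm [a + b − a·b]: 0.3442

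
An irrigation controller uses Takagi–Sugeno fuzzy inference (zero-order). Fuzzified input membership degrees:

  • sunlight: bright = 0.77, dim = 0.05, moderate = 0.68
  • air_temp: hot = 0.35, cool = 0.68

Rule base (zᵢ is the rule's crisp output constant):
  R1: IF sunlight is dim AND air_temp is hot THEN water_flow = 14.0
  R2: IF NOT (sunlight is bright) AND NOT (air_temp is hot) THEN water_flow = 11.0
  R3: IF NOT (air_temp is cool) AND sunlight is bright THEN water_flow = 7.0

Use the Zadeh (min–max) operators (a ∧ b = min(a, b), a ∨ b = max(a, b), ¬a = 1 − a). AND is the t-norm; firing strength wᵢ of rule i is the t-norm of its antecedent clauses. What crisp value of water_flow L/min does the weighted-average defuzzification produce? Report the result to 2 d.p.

R1 (z=14.0): dim=0.05, hot=0.35; AND[min(a, b)] → w = 0.05
R2 (z=11.0): ¬bright=1−0.77=0.23, ¬hot=1−0.35=0.65; AND[min(a, b)] → w = 0.23
R3 (z=7.0): ¬cool=1−0.68=0.32, bright=0.77; AND[min(a, b)] → w = 0.32
Weighted average = (0.05·14.0 + 0.23·11.0 + 0.32·7.0) / (0.05 + 0.23 + 0.32)
  = 5.4700 / 0.6000 = 9.12

9.12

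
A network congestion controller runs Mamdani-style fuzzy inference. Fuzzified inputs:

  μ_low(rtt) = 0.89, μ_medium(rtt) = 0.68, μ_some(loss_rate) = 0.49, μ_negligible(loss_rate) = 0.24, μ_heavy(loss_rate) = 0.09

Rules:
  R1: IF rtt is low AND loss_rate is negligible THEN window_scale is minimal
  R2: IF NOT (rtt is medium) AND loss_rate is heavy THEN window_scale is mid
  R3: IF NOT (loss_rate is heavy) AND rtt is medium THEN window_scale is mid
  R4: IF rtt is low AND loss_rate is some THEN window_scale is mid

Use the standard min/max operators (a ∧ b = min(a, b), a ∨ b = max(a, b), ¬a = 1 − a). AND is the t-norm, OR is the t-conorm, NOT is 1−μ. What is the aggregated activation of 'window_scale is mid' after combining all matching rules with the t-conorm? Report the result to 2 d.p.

R1: low=0.89, negligible=0.24; AND[min(a, b)] → w = 0.24
R2: ¬medium=1−0.68=0.32, heavy=0.09; AND[min(a, b)] → w = 0.09
R3: ¬heavy=1−0.09=0.91, medium=0.68; AND[min(a, b)] → w = 0.68
R4: low=0.89, some=0.49; AND[min(a, b)] → w = 0.49
Rules with consequent 'mid': {R2, R3, R4} → strengths 0.09, 0.68, 0.49
Aggregate via t-conorm [max(a, b)]: 0.68

0.68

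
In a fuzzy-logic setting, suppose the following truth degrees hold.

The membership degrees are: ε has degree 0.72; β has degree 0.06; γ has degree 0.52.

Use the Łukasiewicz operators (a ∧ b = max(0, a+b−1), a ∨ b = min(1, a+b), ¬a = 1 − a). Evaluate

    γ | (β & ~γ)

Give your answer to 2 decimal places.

~γ = 1 − 0.52 = 0.48
β & ~γ = max(0, a+b−1) on (0.06, 0.48) = 0.00
γ | (β & ~γ) = min(1, a+b) on (0.52, 0.00) = 0.52

0.52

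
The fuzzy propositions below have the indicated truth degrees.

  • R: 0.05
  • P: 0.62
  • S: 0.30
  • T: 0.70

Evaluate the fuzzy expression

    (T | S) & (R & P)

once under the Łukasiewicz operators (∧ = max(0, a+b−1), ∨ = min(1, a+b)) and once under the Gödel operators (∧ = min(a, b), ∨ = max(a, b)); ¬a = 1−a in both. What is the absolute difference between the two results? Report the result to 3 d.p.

Under Łukasiewicz:
  T | S = min(1, a+b) on (0.70, 0.30) = 1.00
  R & P = max(0, a+b−1) on (0.05, 0.62) = 0.00
  (T | S) & (R & P) = max(0, a+b−1) on (1.00, 0.00) = 0.00
  → value = 0.0000
Under Gödel:
  T | S = max(a, b) on (0.70, 0.30) = 0.70
  R & P = min(a, b) on (0.05, 0.62) = 0.05
  (T | S) & (R & P) = min(a, b) on (0.70, 0.05) = 0.05
  → value = 0.0500
|0.0000 − 0.0500| = 0.050

0.050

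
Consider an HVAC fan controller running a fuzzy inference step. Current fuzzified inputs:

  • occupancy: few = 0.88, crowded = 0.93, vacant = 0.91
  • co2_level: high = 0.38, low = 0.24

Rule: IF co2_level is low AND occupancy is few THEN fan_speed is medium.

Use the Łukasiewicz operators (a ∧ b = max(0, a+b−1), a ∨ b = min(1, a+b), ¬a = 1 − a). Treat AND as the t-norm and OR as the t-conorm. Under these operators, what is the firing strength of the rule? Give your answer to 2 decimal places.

firing strength: low=0.24, few=0.88; AND[max(0, a+b−1)] → w = 0.12

0.12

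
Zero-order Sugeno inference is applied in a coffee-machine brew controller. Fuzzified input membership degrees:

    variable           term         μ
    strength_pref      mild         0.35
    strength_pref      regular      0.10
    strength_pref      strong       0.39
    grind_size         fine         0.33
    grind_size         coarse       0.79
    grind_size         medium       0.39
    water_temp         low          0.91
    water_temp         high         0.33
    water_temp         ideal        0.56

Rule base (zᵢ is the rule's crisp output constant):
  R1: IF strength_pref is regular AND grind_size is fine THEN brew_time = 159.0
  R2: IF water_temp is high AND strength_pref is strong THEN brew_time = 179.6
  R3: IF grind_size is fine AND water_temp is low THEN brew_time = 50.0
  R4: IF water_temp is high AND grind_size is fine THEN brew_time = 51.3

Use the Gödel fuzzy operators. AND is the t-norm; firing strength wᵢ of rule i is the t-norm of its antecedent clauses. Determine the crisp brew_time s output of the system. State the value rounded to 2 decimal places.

R1 (z=159.0): regular=0.10, fine=0.33; AND[min(a, b)] → w = 0.10
R2 (z=179.6): high=0.33, strong=0.39; AND[min(a, b)] → w = 0.33
R3 (z=50.0): fine=0.33, low=0.91; AND[min(a, b)] → w = 0.33
R4 (z=51.3): high=0.33, fine=0.33; AND[min(a, b)] → w = 0.33
Weighted average = (0.10·159.0 + 0.33·179.6 + 0.33·50.0 + 0.33·51.3) / (0.10 + 0.33 + 0.33 + 0.33)
  = 108.5970 / 1.0900 = 99.63

99.63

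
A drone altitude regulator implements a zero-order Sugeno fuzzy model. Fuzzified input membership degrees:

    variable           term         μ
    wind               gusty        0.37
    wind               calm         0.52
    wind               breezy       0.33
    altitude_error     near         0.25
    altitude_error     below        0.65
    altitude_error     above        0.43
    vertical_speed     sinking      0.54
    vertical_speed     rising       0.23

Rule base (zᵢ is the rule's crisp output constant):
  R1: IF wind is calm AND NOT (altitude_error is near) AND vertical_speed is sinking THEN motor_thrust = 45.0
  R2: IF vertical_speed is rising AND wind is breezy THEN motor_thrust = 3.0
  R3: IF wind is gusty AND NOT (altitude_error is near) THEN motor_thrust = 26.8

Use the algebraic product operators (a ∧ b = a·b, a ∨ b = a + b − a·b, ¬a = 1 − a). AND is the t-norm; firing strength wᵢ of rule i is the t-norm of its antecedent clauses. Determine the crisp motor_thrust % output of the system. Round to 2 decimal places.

30.39

R1 (z=45.0): calm=0.52, ¬near=1−0.25=0.75, sinking=0.54; AND[a·b] → w = 0.2106
R2 (z=3.0): rising=0.23, breezy=0.33; AND[a·b] → w = 0.0759
R3 (z=26.8): gusty=0.37, ¬near=1−0.25=0.75; AND[a·b] → w = 0.2775
Weighted average = (0.2106·45.0 + 0.0759·3.0 + 0.2775·26.8) / (0.2106 + 0.0759 + 0.2775)
  = 17.1417 / 0.5640 = 30.39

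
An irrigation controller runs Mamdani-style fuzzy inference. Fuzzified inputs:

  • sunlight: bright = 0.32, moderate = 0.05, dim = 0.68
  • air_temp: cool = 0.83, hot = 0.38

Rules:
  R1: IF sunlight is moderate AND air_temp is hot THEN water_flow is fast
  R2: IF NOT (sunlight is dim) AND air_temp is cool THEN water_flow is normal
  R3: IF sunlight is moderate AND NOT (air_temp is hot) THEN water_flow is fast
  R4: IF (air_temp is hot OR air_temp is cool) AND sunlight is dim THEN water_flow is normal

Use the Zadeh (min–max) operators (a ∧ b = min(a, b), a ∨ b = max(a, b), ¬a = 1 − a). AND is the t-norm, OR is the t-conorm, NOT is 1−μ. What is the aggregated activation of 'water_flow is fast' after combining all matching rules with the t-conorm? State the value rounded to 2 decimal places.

0.05

R1: moderate=0.05, hot=0.38; AND[min(a, b)] → w = 0.05
R2: ¬dim=1−0.68=0.32, cool=0.83; AND[min(a, b)] → w = 0.32
R3: moderate=0.05, ¬hot=1−0.38=0.62; AND[min(a, b)] → w = 0.05
R4: (hot=0.38 OR cool=0.83) = 0.83; AND[min(a, b)] with dim=0.68 → w = 0.68
Rules with consequent 'fast': {R1, R3} → strengths 0.05, 0.05
Aggregate via t-conorm [max(a, b)]: 0.05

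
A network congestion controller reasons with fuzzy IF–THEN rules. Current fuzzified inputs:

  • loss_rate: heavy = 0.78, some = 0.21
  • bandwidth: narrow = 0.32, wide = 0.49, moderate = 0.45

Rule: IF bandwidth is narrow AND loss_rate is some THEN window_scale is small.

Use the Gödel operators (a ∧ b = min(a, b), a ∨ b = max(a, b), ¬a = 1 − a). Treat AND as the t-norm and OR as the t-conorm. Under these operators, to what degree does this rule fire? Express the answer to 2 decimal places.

firing strength: narrow=0.32, some=0.21; AND[min(a, b)] → w = 0.21

0.21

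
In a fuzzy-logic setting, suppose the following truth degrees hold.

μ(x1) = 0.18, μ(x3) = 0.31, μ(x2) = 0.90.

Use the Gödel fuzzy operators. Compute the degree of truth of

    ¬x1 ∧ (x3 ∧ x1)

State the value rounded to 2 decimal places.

¬x1 = 1 − 0.18 = 0.82
x3 ∧ x1 = min(a, b) on (0.31, 0.18) = 0.18
¬x1 ∧ (x3 ∧ x1) = min(a, b) on (0.82, 0.18) = 0.18

0.18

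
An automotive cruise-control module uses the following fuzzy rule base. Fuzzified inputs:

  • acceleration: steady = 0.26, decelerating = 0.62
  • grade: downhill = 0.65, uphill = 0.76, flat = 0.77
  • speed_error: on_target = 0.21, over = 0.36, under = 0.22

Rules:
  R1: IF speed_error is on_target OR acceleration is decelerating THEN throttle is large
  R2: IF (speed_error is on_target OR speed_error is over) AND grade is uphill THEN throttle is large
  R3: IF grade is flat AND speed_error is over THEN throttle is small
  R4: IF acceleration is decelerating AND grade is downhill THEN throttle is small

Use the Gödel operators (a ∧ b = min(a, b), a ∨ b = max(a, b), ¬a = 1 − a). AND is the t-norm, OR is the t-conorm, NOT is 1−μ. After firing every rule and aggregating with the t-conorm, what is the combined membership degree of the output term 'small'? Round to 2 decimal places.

R1: on_target=0.21, decelerating=0.62; OR[max(a, b)] → w = 0.62
R2: (on_target=0.21 OR over=0.36) = 0.36; AND[min(a, b)] with uphill=0.76 → w = 0.36
R3: flat=0.77, over=0.36; AND[min(a, b)] → w = 0.36
R4: decelerating=0.62, downhill=0.65; AND[min(a, b)] → w = 0.62
Rules with consequent 'small': {R3, R4} → strengths 0.36, 0.62
Aggregate via t-conorm [max(a, b)]: 0.62

0.62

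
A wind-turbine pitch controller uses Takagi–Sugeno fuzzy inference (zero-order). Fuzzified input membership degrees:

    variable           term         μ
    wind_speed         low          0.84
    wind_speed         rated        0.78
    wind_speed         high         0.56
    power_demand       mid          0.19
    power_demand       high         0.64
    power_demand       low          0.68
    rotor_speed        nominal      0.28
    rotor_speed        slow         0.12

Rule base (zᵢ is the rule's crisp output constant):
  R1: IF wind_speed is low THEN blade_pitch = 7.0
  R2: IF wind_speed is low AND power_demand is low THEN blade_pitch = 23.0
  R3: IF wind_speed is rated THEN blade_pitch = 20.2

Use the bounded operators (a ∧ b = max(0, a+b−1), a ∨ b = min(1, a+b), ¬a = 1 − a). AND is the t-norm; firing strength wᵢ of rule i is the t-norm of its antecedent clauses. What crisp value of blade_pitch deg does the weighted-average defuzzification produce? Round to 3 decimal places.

R1 (z=7.0): low=0.84 → w = 0.84
R2 (z=23.0): low=0.84, low=0.68; AND[max(0, a+b−1)] → w = 0.52
R3 (z=20.2): rated=0.78 → w = 0.78
Weighted average = (0.84·7.0 + 0.52·23.0 + 0.78·20.2) / (0.84 + 0.52 + 0.78)
  = 33.5960 / 2.1400 = 15.699

15.699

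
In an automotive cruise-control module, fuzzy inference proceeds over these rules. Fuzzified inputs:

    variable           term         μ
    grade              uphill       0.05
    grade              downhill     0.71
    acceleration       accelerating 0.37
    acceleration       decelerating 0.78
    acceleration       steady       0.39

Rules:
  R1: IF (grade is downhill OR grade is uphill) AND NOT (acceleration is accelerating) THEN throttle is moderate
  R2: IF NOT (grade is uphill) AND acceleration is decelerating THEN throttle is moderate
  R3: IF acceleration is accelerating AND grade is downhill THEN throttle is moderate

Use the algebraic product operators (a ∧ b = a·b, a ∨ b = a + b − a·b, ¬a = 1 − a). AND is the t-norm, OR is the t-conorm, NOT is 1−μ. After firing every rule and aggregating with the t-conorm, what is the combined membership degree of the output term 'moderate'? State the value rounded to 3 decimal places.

0.896

R1: (downhill=0.71 OR uphill=0.05) = 0.7245; AND[a·b] with ¬accelerating=1−0.37=0.63 → w = 0.4564
R2: ¬uphill=1−0.05=0.95, decelerating=0.78; AND[a·b] → w = 0.7410
R3: accelerating=0.37, downhill=0.71; AND[a·b] → w = 0.2627
Rules with consequent 'moderate': {R1, R2, R3} → strengths 0.4564, 0.7410, 0.2627
Aggregate via t-conorm [a + b − a·b]: 0.8962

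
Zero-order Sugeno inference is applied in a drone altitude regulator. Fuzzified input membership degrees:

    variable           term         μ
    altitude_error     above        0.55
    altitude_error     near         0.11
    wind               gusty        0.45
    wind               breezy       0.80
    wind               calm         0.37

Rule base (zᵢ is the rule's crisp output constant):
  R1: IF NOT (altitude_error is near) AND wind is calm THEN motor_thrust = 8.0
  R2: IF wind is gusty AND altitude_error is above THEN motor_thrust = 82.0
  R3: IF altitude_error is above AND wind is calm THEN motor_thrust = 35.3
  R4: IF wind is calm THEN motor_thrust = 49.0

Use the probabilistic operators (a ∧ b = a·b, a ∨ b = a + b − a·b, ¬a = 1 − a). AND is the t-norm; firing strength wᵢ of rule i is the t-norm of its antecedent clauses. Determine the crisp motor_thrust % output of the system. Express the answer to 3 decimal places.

R1 (z=8.0): ¬near=1−0.11=0.89, calm=0.37; AND[a·b] → w = 0.3293
R2 (z=82.0): gusty=0.45, above=0.55; AND[a·b] → w = 0.2475
R3 (z=35.3): above=0.55, calm=0.37; AND[a·b] → w = 0.2035
R4 (z=49.0): calm=0.37 → w = 0.3700
Weighted average = (0.3293·8.0 + 0.2475·82.0 + 0.2035·35.3 + 0.3700·49.0) / (0.3293 + 0.2475 + 0.2035 + 0.3700)
  = 48.2430 / 1.1503 = 41.939

41.939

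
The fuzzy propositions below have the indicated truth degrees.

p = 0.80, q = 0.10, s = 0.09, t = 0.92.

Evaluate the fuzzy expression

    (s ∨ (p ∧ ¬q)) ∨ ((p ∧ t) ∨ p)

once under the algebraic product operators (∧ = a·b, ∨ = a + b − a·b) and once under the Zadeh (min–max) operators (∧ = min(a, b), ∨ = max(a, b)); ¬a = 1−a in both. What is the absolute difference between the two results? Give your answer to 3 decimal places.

Under algebraic product:
  ¬q = 1 − 0.1000 = 0.9000
  p ∧ ¬q = a·b on (0.8000, 0.9000) = 0.7200
  s ∨ (p ∧ ¬q) = a + b − a·b on (0.0900, 0.7200) = 0.7452
  p ∧ t = a·b on (0.8000, 0.9200) = 0.7360
  (p ∧ t) ∨ p = a + b − a·b on (0.7360, 0.8000) = 0.9472
  (s ∨ (p ∧ ¬q)) ∨ ((p ∧ t) ∨ p) = a + b − a·b on (0.7452, 0.9472) = 0.9865
  → value = 0.9865
Under Zadeh (min–max):
  ¬q = 1 − 0.10 = 0.90
  p ∧ ¬q = min(a, b) on (0.80, 0.90) = 0.80
  s ∨ (p ∧ ¬q) = max(a, b) on (0.09, 0.80) = 0.80
  p ∧ t = min(a, b) on (0.80, 0.92) = 0.80
  (p ∧ t) ∨ p = max(a, b) on (0.80, 0.80) = 0.80
  (s ∨ (p ∧ ¬q)) ∨ ((p ∧ t) ∨ p) = max(a, b) on (0.80, 0.80) = 0.80
  → value = 0.8000
|0.9865 − 0.8000| = 0.187

0.187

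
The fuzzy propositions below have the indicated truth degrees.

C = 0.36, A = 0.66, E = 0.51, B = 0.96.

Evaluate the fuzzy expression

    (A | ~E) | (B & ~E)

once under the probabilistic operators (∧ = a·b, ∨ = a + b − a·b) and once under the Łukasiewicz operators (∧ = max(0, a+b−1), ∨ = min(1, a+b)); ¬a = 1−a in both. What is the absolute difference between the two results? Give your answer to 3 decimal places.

0.092

Under probabilistic:
  ~E = 1 − 0.5100 = 0.4900
  A | ~E = a + b − a·b on (0.6600, 0.4900) = 0.8266
  ~E = 1 − 0.5100 = 0.4900
  B & ~E = a·b on (0.9600, 0.4900) = 0.4704
  (A | ~E) | (B & ~E) = a + b − a·b on (0.8266, 0.4704) = 0.9082
  → value = 0.9082
Under Łukasiewicz:
  ~E = 1 − 0.51 = 0.49
  A | ~E = min(1, a+b) on (0.66, 0.49) = 1.00
  ~E = 1 − 0.51 = 0.49
  B & ~E = max(0, a+b−1) on (0.96, 0.49) = 0.45
  (A | ~E) | (B & ~E) = min(1, a+b) on (1.00, 0.45) = 1.00
  → value = 1.0000
|0.9082 − 1.0000| = 0.092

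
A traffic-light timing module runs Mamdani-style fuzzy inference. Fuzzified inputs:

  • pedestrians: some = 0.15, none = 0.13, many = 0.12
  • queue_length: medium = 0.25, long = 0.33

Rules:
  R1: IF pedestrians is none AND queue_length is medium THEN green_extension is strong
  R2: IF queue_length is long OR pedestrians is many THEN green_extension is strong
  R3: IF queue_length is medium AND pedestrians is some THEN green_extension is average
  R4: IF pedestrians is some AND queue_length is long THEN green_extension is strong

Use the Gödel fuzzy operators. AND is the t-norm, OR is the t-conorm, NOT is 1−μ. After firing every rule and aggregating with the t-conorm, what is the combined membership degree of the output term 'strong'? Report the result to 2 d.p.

0.33

R1: none=0.13, medium=0.25; AND[min(a, b)] → w = 0.13
R2: long=0.33, many=0.12; OR[max(a, b)] → w = 0.33
R3: medium=0.25, some=0.15; AND[min(a, b)] → w = 0.15
R4: some=0.15, long=0.33; AND[min(a, b)] → w = 0.15
Rules with consequent 'strong': {R1, R2, R4} → strengths 0.13, 0.33, 0.15
Aggregate via t-conorm [max(a, b)]: 0.33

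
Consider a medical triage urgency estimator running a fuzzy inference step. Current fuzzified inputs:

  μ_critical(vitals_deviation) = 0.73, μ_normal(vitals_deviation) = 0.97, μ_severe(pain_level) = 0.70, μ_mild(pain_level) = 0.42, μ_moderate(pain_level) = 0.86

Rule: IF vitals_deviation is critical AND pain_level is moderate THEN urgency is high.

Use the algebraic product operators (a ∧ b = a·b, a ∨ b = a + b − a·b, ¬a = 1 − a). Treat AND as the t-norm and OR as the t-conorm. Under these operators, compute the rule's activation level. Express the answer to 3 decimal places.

0.628

firing strength: critical=0.73, moderate=0.86; AND[a·b] → w = 0.6278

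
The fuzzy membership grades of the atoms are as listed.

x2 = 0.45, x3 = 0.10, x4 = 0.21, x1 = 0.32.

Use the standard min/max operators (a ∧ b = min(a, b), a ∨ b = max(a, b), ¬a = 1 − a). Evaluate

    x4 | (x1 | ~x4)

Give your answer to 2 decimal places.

~x4 = 1 − 0.21 = 0.79
x1 | ~x4 = max(a, b) on (0.32, 0.79) = 0.79
x4 | (x1 | ~x4) = max(a, b) on (0.21, 0.79) = 0.79

0.79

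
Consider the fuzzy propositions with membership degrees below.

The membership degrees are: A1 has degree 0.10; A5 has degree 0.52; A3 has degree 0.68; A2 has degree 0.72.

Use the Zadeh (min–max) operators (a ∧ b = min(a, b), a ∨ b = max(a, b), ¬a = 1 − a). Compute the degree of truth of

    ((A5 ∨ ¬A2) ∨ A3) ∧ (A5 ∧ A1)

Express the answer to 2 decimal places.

0.10

¬A2 = 1 − 0.72 = 0.28
A5 ∨ ¬A2 = max(a, b) on (0.52, 0.28) = 0.52
(A5 ∨ ¬A2) ∨ A3 = max(a, b) on (0.52, 0.68) = 0.68
A5 ∧ A1 = min(a, b) on (0.52, 0.10) = 0.10
((A5 ∨ ¬A2) ∨ A3) ∧ (A5 ∧ A1) = min(a, b) on (0.68, 0.10) = 0.10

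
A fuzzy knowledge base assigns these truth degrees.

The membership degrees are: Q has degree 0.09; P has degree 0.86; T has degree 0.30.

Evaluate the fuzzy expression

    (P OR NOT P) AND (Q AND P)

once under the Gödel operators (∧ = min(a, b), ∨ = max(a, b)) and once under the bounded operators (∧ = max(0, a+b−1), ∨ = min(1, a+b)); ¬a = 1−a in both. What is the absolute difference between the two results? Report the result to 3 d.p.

0.090

Under Gödel:
  NOT P = 1 − 0.86 = 0.14
  P OR NOT P = max(a, b) on (0.86, 0.14) = 0.86
  Q AND P = min(a, b) on (0.09, 0.86) = 0.09
  (P OR NOT P) AND (Q AND P) = min(a, b) on (0.86, 0.09) = 0.09
  → value = 0.0900
Under bounded:
  NOT P = 1 − 0.86 = 0.14
  P OR NOT P = min(1, a+b) on (0.86, 0.14) = 1.00
  Q AND P = max(0, a+b−1) on (0.09, 0.86) = 0.00
  (P OR NOT P) AND (Q AND P) = max(0, a+b−1) on (1.00, 0.00) = 0.00
  → value = 0.0000
|0.0900 − 0.0000| = 0.090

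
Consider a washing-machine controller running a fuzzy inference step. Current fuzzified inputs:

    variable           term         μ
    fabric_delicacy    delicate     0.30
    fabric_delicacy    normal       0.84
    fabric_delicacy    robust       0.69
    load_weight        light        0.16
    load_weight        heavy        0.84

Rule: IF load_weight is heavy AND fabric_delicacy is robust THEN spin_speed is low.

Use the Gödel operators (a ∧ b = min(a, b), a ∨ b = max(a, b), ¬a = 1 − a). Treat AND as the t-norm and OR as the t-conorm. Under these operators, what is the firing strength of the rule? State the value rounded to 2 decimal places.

0.69

firing strength: heavy=0.84, robust=0.69; AND[min(a, b)] → w = 0.69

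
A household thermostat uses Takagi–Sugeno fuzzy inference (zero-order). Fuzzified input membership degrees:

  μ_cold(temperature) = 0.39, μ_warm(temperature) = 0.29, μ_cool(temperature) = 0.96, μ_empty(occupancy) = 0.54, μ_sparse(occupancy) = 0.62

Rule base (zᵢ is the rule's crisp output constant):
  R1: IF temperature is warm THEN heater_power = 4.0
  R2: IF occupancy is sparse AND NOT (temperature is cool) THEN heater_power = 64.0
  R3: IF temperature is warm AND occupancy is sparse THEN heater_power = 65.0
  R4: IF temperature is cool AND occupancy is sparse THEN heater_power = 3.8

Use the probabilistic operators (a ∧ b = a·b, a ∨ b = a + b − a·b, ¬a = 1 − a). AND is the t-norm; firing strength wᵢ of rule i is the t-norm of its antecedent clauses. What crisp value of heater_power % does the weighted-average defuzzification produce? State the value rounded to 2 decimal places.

R1 (z=4.0): warm=0.29 → w = 0.2900
R2 (z=64.0): sparse=0.62, ¬cool=1−0.96=0.04; AND[a·b] → w = 0.0248
R3 (z=65.0): warm=0.29, sparse=0.62; AND[a·b] → w = 0.1798
R4 (z=3.8): cool=0.96, sparse=0.62; AND[a·b] → w = 0.5952
Weighted average = (0.2900·4.0 + 0.0248·64.0 + 0.1798·65.0 + 0.5952·3.8) / (0.2900 + 0.0248 + 0.1798 + 0.5952)
  = 16.6960 / 1.0898 = 15.32

15.32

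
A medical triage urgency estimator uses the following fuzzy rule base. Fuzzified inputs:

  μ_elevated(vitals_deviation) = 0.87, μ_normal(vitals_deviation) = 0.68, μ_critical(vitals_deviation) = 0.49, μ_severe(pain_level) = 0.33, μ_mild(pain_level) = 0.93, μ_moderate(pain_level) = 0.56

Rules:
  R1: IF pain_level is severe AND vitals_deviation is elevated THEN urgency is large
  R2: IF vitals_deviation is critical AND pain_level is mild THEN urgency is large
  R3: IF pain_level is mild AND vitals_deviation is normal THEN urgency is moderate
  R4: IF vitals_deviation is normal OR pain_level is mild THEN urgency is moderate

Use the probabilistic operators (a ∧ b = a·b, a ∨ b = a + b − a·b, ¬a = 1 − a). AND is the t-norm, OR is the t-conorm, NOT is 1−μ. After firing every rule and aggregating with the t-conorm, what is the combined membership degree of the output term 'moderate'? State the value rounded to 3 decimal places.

R1: severe=0.33, elevated=0.87; AND[a·b] → w = 0.2871
R2: critical=0.49, mild=0.93; AND[a·b] → w = 0.4557
R3: mild=0.93, normal=0.68; AND[a·b] → w = 0.6324
R4: normal=0.68, mild=0.93; OR[a + b − a·b] → w = 0.9776
Rules with consequent 'moderate': {R3, R4} → strengths 0.6324, 0.9776
Aggregate via t-conorm [a + b − a·b]: 0.9918

0.992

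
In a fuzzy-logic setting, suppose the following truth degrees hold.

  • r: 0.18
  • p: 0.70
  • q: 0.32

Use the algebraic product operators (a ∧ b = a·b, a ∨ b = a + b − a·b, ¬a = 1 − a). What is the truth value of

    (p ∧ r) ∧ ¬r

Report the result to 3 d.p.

0.103

p ∧ r = a·b on (0.7000, 0.1800) = 0.1260
¬r = 1 − 0.1800 = 0.8200
(p ∧ r) ∧ ¬r = a·b on (0.1260, 0.8200) = 0.1033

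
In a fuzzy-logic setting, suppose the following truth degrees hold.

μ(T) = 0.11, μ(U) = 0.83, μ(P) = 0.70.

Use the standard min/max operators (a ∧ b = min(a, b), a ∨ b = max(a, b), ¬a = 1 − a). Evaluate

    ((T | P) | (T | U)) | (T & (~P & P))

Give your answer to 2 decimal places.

0.83

T | P = max(a, b) on (0.11, 0.70) = 0.70
T | U = max(a, b) on (0.11, 0.83) = 0.83
(T | P) | (T | U) = max(a, b) on (0.70, 0.83) = 0.83
~P = 1 − 0.70 = 0.30
~P & P = min(a, b) on (0.30, 0.70) = 0.30
T & (~P & P) = min(a, b) on (0.11, 0.30) = 0.11
((T | P) | (T | U)) | (T & (~P & P)) = max(a, b) on (0.83, 0.11) = 0.83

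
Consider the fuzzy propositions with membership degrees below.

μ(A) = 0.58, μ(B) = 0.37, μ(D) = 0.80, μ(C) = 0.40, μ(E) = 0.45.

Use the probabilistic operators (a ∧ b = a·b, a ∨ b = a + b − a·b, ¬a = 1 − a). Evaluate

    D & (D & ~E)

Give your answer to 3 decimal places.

~E = 1 − 0.4500 = 0.5500
D & ~E = a·b on (0.8000, 0.5500) = 0.4400
D & (D & ~E) = a·b on (0.8000, 0.4400) = 0.3520

0.352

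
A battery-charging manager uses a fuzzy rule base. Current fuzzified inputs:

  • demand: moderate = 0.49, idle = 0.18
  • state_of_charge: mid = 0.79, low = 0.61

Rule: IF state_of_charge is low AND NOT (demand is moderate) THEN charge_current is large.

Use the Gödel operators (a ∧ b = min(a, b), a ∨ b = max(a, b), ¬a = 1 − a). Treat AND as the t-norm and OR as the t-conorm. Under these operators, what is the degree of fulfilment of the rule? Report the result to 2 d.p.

0.51

firing strength: low=0.61, ¬moderate=1−0.49=0.51; AND[min(a, b)] → w = 0.51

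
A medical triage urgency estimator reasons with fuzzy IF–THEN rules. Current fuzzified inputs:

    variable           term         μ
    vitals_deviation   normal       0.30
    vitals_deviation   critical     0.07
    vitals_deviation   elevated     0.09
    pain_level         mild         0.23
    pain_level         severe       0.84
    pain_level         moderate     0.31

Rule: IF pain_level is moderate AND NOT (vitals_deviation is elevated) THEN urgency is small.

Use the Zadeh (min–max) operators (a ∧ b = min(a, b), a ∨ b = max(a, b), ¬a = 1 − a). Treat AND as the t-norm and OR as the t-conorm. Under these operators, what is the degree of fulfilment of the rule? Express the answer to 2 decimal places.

0.31

firing strength: moderate=0.31, ¬elevated=1−0.09=0.91; AND[min(a, b)] → w = 0.31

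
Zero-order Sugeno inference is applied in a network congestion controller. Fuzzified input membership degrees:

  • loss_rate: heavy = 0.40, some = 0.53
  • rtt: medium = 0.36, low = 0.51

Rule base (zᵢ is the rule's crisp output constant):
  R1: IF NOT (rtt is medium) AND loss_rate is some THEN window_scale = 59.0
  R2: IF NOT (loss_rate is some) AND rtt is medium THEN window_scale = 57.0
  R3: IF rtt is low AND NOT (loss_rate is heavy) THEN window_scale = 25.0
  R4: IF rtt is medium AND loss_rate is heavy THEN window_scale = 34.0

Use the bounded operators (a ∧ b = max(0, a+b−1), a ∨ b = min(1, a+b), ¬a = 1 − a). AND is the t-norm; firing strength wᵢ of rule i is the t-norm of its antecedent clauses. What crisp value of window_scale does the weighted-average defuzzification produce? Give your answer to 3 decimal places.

45.643

R1 (z=59.0): ¬medium=1−0.36=0.64, some=0.53; AND[max(0, a+b−1)] → w = 0.17
R2 (z=57.0): ¬some=1−0.53=0.47, medium=0.36; AND[max(0, a+b−1)] → w = 0.00
R3 (z=25.0): low=0.51, ¬heavy=1−0.40=0.60; AND[max(0, a+b−1)] → w = 0.11
R4 (z=34.0): medium=0.36, heavy=0.40; AND[max(0, a+b−1)] → w = 0.00
Weighted average = (0.17·59.0 + 0.00·57.0 + 0.11·25.0 + 0.00·34.0) / (0.17 + 0.00 + 0.11 + 0.00)
  = 12.7800 / 0.2800 = 45.643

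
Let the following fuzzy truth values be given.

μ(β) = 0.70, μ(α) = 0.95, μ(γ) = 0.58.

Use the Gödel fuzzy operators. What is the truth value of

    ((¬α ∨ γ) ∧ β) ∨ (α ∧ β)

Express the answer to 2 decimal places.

0.70

¬α = 1 − 0.95 = 0.05
¬α ∨ γ = max(a, b) on (0.05, 0.58) = 0.58
(¬α ∨ γ) ∧ β = min(a, b) on (0.58, 0.70) = 0.58
α ∧ β = min(a, b) on (0.95, 0.70) = 0.70
((¬α ∨ γ) ∧ β) ∨ (α ∧ β) = max(a, b) on (0.58, 0.70) = 0.70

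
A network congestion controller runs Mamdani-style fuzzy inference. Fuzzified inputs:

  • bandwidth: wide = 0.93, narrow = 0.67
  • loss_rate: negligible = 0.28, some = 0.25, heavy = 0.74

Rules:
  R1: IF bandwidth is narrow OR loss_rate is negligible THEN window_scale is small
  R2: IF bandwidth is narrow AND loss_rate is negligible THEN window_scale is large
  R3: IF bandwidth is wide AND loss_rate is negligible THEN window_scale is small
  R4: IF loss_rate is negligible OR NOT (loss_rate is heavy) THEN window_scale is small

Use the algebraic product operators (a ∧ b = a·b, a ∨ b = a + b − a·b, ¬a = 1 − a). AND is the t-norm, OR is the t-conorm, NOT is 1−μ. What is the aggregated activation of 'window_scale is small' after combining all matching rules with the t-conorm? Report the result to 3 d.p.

R1: narrow=0.67, negligible=0.28; OR[a + b − a·b] → w = 0.7624
R2: narrow=0.67, negligible=0.28; AND[a·b] → w = 0.1876
R3: wide=0.93, negligible=0.28; AND[a·b] → w = 0.2604
R4: negligible=0.28, ¬heavy=1−0.74=0.26; OR[a + b − a·b] → w = 0.4672
Rules with consequent 'small': {R1, R3, R4} → strengths 0.7624, 0.2604, 0.4672
Aggregate via t-conorm [a + b − a·b]: 0.9064

0.906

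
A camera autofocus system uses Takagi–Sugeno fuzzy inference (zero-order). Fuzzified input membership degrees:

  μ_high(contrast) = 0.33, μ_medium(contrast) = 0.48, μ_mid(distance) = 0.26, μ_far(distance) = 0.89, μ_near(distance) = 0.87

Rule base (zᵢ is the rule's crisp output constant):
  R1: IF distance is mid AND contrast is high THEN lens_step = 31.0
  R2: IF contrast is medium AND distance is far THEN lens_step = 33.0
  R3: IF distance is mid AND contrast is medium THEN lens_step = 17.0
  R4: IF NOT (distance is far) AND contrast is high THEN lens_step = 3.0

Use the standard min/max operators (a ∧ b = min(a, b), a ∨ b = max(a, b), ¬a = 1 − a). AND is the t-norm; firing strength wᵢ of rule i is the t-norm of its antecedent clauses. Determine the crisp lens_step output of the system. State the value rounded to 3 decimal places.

25.811

R1 (z=31.0): mid=0.26, high=0.33; AND[min(a, b)] → w = 0.26
R2 (z=33.0): medium=0.48, far=0.89; AND[min(a, b)] → w = 0.48
R3 (z=17.0): mid=0.26, medium=0.48; AND[min(a, b)] → w = 0.26
R4 (z=3.0): ¬far=1−0.89=0.11, high=0.33; AND[min(a, b)] → w = 0.11
Weighted average = (0.26·31.0 + 0.48·33.0 + 0.26·17.0 + 0.11·3.0) / (0.26 + 0.48 + 0.26 + 0.11)
  = 28.6500 / 1.1100 = 25.811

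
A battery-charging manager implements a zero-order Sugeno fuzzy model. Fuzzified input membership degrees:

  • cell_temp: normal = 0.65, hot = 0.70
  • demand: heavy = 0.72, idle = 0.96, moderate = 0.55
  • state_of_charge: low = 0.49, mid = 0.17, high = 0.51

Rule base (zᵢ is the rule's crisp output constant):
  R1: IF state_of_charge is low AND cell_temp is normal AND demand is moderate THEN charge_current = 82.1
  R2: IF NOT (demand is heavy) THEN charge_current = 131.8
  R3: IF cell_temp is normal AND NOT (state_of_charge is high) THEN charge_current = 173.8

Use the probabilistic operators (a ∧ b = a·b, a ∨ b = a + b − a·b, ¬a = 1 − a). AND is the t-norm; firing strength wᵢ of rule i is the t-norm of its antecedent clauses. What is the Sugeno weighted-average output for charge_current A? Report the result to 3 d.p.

R1 (z=82.1): low=0.49, normal=0.65, moderate=0.55; AND[a·b] → w = 0.1752
R2 (z=131.8): ¬heavy=1−0.72=0.28 → w = 0.2800
R3 (z=173.8): normal=0.65, ¬high=1−0.51=0.49; AND[a·b] → w = 0.3185
Weighted average = (0.1752·82.1 + 0.2800·131.8 + 0.3185·173.8) / (0.1752 + 0.2800 + 0.3185)
  = 106.6412 / 0.7737 = 137.837

137.837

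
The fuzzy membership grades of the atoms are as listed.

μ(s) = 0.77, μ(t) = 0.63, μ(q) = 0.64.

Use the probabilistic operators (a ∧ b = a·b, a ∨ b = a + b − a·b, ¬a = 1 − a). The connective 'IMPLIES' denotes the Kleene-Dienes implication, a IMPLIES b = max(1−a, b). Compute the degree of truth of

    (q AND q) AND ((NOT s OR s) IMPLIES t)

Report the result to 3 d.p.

q AND q = a·b on (0.6400, 0.6400) = 0.4096
NOT s = 1 − 0.7700 = 0.2300
NOT s OR s = a + b − a·b on (0.2300, 0.7700) = 0.8229
(NOT s OR s) IMPLIES t  [Kleene-Dienes: max(1−a, b)] with a=0.8229, b=0.6300 → 0.6300
(q AND q) AND ((NOT s OR s) IMPLIES t) = a·b on (0.4096, 0.6300) = 0.2580

0.258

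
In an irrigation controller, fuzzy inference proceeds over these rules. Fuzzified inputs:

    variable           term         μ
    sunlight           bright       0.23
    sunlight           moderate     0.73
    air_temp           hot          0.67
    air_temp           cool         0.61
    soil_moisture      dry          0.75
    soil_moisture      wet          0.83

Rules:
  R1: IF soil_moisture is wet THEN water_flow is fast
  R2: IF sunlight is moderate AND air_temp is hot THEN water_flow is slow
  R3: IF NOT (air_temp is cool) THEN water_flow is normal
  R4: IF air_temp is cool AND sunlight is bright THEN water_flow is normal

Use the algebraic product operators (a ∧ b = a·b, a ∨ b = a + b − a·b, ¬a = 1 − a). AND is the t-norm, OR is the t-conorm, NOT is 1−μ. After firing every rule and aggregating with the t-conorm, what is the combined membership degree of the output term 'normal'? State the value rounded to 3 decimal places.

R1: wet=0.83 → w = 0.8300
R2: moderate=0.73, hot=0.67; AND[a·b] → w = 0.4891
R3: ¬cool=1−0.61=0.39 → w = 0.3900
R4: cool=0.61, bright=0.23; AND[a·b] → w = 0.1403
Rules with consequent 'normal': {R3, R4} → strengths 0.3900, 0.1403
Aggregate via t-conorm [a + b − a·b]: 0.4756

0.476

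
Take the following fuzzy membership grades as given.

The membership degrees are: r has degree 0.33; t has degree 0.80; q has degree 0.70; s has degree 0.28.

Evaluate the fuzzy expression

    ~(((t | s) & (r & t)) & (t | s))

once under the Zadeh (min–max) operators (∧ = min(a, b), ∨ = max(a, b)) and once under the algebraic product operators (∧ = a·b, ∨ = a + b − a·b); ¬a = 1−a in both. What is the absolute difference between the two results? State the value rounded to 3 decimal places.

0.137

Under Zadeh (min–max):
  t | s = max(a, b) on (0.80, 0.28) = 0.80
  r & t = min(a, b) on (0.33, 0.80) = 0.33
  (t | s) & (r & t) = min(a, b) on (0.80, 0.33) = 0.33
  t | s = max(a, b) on (0.80, 0.28) = 0.80
  ((t | s) & (r & t)) & (t | s) = min(a, b) on (0.33, 0.80) = 0.33
  ~(((t | s) & (r & t)) & (t | s)) = 1 − 0.33 = 0.67
  → value = 0.6700
Under algebraic product:
  t | s = a + b − a·b on (0.8000, 0.2800) = 0.8560
  r & t = a·b on (0.3300, 0.8000) = 0.2640
  (t | s) & (r & t) = a·b on (0.8560, 0.2640) = 0.2260
  t | s = a + b − a·b on (0.8000, 0.2800) = 0.8560
  ((t | s) & (r & t)) & (t | s) = a·b on (0.2260, 0.8560) = 0.1934
  ~(((t | s) & (r & t)) & (t | s)) = 1 − 0.1934 = 0.8066
  → value = 0.8066
|0.6700 − 0.8066| = 0.137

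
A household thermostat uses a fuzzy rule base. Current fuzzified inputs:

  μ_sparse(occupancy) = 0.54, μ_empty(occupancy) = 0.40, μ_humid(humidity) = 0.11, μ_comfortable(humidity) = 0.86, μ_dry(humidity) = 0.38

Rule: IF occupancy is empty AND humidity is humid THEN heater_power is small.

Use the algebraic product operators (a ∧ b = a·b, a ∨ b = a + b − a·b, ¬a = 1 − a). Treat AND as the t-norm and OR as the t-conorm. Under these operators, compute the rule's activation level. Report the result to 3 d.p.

firing strength: empty=0.40, humid=0.11; AND[a·b] → w = 0.0440

0.044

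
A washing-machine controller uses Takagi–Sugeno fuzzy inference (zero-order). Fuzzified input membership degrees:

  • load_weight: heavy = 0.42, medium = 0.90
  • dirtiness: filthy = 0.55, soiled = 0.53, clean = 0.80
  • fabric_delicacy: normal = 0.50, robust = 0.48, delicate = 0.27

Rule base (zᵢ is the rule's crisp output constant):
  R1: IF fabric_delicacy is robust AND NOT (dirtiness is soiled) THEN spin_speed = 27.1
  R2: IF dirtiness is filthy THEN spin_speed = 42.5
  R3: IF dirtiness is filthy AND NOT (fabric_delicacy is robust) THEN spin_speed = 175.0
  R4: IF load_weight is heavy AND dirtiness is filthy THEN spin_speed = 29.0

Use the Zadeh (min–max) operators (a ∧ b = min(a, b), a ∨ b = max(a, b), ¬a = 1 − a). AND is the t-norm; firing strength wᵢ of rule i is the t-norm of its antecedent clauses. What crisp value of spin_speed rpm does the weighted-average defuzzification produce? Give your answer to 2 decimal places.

R1 (z=27.1): robust=0.48, ¬soiled=1−0.53=0.47; AND[min(a, b)] → w = 0.47
R2 (z=42.5): filthy=0.55 → w = 0.55
R3 (z=175.0): filthy=0.55, ¬robust=1−0.48=0.52; AND[min(a, b)] → w = 0.52
R4 (z=29.0): heavy=0.42, filthy=0.55; AND[min(a, b)] → w = 0.42
Weighted average = (0.47·27.1 + 0.55·42.5 + 0.52·175.0 + 0.42·29.0) / (0.47 + 0.55 + 0.52 + 0.42)
  = 139.2920 / 1.9600 = 71.07

71.07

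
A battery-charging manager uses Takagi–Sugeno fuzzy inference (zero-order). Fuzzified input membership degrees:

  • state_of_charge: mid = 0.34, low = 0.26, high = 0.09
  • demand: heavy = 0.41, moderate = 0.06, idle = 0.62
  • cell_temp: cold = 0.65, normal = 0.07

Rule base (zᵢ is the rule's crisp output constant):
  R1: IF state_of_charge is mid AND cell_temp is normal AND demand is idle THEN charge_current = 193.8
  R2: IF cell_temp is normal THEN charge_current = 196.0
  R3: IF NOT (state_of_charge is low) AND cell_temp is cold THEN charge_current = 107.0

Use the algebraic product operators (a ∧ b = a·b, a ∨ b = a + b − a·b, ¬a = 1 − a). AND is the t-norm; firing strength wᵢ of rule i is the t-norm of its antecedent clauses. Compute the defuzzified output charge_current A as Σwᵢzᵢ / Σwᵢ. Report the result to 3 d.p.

R1 (z=193.8): mid=0.34, normal=0.07, idle=0.62; AND[a·b] → w = 0.0148
R2 (z=196.0): normal=0.07 → w = 0.0700
R3 (z=107.0): ¬low=1−0.26=0.74, cold=0.65; AND[a·b] → w = 0.4810
Weighted average = (0.0148·193.8 + 0.0700·196.0 + 0.4810·107.0) / (0.0148 + 0.0700 + 0.4810)
  = 68.0467 / 0.5658 = 120.276

120.276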